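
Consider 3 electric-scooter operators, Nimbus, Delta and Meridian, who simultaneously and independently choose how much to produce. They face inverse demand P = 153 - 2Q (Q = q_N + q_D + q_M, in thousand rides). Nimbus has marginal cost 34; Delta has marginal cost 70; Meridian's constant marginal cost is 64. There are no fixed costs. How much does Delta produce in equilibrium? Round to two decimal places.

5.13

Nimbus's profit: π_N = (153 - 2Q)q_N - (34q_N). Setting ∂π_N/∂q_N = 0: 119 - 4q_N - 2(q_D + q_M) = 0.
Delta's first-order condition: 83 - 4q_D - 2(q_N + q_M) = 0.
Meridian's profit: π_M = (153 - 2Q)q_M - (64q_M). Setting ∂π_M/∂q_M = 0: 89 - 4q_M - 2(q_N + q_D) = 0.
Summing all 3 equations gives 291 − 8Q = 0, hence Q = 291/8.
Back-substituting: q_N = (119 − 291/4)/2 = 185/8, q_D = (83 − 291/4)/2 = 41/8, q_M = (89 − 291/4)/2 = 65/8.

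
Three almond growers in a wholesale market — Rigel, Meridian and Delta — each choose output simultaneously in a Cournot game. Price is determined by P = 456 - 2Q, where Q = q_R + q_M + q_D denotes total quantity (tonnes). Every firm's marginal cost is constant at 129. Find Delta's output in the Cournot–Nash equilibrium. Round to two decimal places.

A representative firm's profit is π_i = q_i(456 - 2Q) - 129q_i.
First-order condition (treating rivals' output as given): 327 - 4q_i - 2·Σ_{j≠i} q_j = 0.
By symmetry each firm produces the same amount; substituting Σ_{j≠i} q_j = 2q_i yields q_i = 327/8.

40.88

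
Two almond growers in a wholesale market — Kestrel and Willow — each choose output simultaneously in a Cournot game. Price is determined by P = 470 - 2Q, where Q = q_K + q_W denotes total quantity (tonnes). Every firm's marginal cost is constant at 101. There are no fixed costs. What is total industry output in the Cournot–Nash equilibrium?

A representative firm's profit is π_i = q_i(470 - 2Q) - 101q_i.
First-order condition (treating rivals' output as given): 369 - 4q_i - 2q_j = 0.
With identical firms every q_j equals q_i, so q_j = q_i and 369 = 6q_i, giving q_i = 123/2.
Total output Q = 123/2 + 123/2 = 123.

123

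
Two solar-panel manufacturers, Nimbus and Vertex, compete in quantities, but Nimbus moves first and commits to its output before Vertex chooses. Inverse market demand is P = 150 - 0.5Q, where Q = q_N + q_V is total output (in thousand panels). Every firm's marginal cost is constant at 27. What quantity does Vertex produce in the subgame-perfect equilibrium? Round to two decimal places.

The follower Vertex best-responds to any q_N: π_V = (150 - 0.5Q)q_V - 27q_V.
Setting the follower's marginal profit to zero, 123 - (1/2)q_N - q_V = 0, i.e. q_V = (123 - (1/2)q_N).
The leader anticipates this reaction. Substituting into P = 150 - 0.5Q gives P = 177/2 - (1/4)q_N, so π_N = (177/2 - (1/4)q_N)q_N - 27q_N.
Maximising: ∂π_N/∂q_N = 123/2 - (1/2)q_N = 0, giving q_N = 123.
Then q_V = (123 - (1/2)·123) = 123/2.

61.50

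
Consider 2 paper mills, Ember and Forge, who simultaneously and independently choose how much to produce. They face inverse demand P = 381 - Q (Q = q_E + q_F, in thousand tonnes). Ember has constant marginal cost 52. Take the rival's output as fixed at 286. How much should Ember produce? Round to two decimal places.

21.50

With the rival's output fixed at 286, Ember's profit is π_E = (381 - 286 - q_E)q_E - (52q_E) = (95 - q_E)q_E - (52q_E).
∂π_E/∂q_E = 43 - 2q_E = 0, so q_E = 43/2.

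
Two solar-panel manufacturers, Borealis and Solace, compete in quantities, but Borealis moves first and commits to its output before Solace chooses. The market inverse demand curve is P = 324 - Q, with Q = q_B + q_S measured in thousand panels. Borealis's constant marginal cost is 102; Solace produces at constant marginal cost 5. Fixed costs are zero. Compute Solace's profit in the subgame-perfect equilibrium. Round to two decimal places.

16448.06

The follower Solace best-responds to any q_B: π_S = (324 - Q)q_S - 5q_S.
Follower FOC: 319 - q_B - 2q_S = 0, so q_S(q_B) = (319 - q_B)/2.
Borealis substitutes q_S(q_B) into its own profit: π_B = q_B(324 - q_B - (319 - q_B)/2) - 102q_B = (329/2 - (1/2)q_B)q_B - 102q_B.
Maximising: ∂π_B/∂q_B = 125/2 - q_B = 0, giving q_B = 125/2.
Then q_S = (319 - 125/2)/2 = 513/4.
Price P = 324 - 763/4 = 533/4.
Solace's profit: (533/4 - 5)·(513/4) = 16448.0625.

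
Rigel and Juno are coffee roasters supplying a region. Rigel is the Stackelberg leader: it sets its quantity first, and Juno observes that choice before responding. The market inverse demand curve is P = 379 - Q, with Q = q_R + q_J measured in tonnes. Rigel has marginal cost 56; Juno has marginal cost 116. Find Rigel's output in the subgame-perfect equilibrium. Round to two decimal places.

The follower Juno best-responds to any q_R: π_J = (379 - Q)q_J - 116q_J.
Follower FOC: 263 - q_R - 2q_J = 0, so q_J(q_R) = (263 - q_R)/2.
Rigel substitutes q_J(q_R) into its own profit: π_R = q_R(379 - q_R - (263 - q_R)/2) - 56q_R = (495/2 - (1/2)q_R)q_R - 56q_R.
The leader's first-order condition 383/2 - q_R = 0 yields q_R = 383/2.
Then q_J = (263 - 383/2)/2 = 143/4.

191.50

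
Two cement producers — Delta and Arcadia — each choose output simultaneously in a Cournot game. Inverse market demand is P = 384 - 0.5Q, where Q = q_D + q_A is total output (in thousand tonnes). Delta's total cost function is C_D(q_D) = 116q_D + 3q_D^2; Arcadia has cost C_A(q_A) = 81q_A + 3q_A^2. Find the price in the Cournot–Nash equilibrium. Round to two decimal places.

345.93

Delta's profit: π_D = (384 - 0.5Q)q_D - (116q_D + 3q_D²). Setting ∂π_D/∂q_D = 0: 268 - 7q_D - (1/2)(q_A) = 0.
Arcadia's profit: π_A = (384 - 0.5Q)q_A - (81q_A + 3q_A²). Setting ∂π_A/∂q_A = 0: 303 - 7q_A - (1/2)(q_D) = 0.
So q_D = (268 - (1/2)q_A)/7 and q_A = (303 - (1/2)q_D)/7.
Substituting one into the other gives q_D = 35.3744 and q_A = 40.7590.
Total output Q = 1142/15, so price P = 384 - (1/2)·(1142/15) = 345.9333.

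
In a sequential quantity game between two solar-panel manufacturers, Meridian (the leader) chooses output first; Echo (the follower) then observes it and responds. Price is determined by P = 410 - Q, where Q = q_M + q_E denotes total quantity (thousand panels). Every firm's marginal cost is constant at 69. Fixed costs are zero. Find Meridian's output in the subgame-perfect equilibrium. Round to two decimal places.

170.50

Solve by backward induction. Given q_M, the follower Echo maximises π_E = (410 - q_M - q_E)q_E - 69q_E.
Follower FOC: 341 - q_M - 2q_E = 0, so q_E(q_M) = (341 - q_M)/2.
Meridian substitutes q_E(q_M) into its own profit: π_M = q_M(410 - q_M - (341 - q_M)/2) - 69q_M = (479/2 - (1/2)q_M)q_M - 69q_M.
Leader FOC: 341/2 - q_M = 0, so q_M = 341/2.
Then q_E = (341 - 341/2)/2 = 341/4.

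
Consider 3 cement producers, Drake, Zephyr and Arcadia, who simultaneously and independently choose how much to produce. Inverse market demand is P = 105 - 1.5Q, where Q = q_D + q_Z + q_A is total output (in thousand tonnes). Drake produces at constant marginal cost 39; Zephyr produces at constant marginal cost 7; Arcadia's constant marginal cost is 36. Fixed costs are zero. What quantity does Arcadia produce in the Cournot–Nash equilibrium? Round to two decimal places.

7.17

Drake's profit: π_D = (105 - 1.5Q)q_D - (39q_D). Setting ∂π_D/∂q_D = 0: 66 - 3q_D - (3/2)(q_Z + q_A) = 0.
Zephyr's first-order condition: 98 - 3q_Z - (3/2)(q_D + q_A) = 0.
Arcadia's profit: π_A = (105 - 1.5Q)q_A - (36q_A). Setting ∂π_A/∂q_A = 0: 69 - 3q_A - (3/2)(q_D + q_Z) = 0.
Summing all 3 equations gives 233 − 6Q = 0, hence Q = 233/6.
Back-substituting: q_D = (66 − 233/4)/(3/2) = 31/6, q_Z = (98 − 233/4)/(3/2) = 53/2, q_A = (69 − 233/4)/(3/2) = 43/6.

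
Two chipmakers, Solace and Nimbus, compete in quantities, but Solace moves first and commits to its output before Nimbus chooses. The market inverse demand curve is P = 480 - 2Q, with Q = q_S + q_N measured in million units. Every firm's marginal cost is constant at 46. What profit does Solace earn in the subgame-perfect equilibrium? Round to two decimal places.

11772.25

Solve by backward induction. Given q_S, the follower Nimbus maximises π_N = (480 - 2q_S - 2q_N)q_N - 46q_N.
Follower FOC: 434 - 2q_S - 4q_N = 0, so q_N(q_S) = (434 - 2q_S)/4.
Solace substitutes q_N(q_S) into its own profit: π_S = q_S(480 - 2q_S - (434 - 2q_S)/2) - 46q_S = (263 - q_S)q_S - 46q_S.
Maximising: ∂π_S/∂q_S = 217 - 2q_S = 0, giving q_S = 217/2.
Then q_N = (434 - 2·(217/2))/4 = 217/4.
Price P = 480 - 2·(651/4) = 309/2.
Solace's profit: (309/2 - 46)·(217/2) = 11772.2500.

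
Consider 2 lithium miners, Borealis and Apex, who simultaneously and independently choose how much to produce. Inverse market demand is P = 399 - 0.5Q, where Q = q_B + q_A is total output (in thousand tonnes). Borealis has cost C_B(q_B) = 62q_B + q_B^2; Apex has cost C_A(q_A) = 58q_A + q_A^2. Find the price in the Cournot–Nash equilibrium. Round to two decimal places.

Borealis's profit: π_B = (399 - 0.5Q)q_B - (62q_B + q_B²). Setting ∂π_B/∂q_B = 0: 337 - 3q_B - (1/2)(q_A) = 0.
Apex's profit: π_A = (399 - 0.5Q)q_A - (58q_A + q_A²). Setting ∂π_A/∂q_A = 0: 341 - 3q_A - (1/2)(q_B) = 0.
Best responses: q_B = (337 - (1/2)q_A)/3, q_A = (341 - (1/2)q_B)/3.
Solving the pair: q_B = 96.0571, q_A = 97.6571.
Total output Q = 1356/7, so price P = 399 - (1/2)·(1356/7) = 302.1429.

302.14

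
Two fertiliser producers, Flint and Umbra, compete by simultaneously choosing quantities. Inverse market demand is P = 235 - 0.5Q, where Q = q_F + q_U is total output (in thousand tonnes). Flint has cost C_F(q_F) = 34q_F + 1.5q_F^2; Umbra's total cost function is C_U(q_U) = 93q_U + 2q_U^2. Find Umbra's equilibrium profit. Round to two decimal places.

1400.78

Flint's profit: π_F = (235 - 0.5Q)q_F - (34q_F + (3/2)q_F²). Setting ∂π_F/∂q_F = 0: 201 - 4q_F - (1/2)(q_U) = 0.
Umbra's first-order condition: 142 - 5q_U - (1/2)(q_F) = 0.
Rearranging gives the reaction functions q_F = (201 - (1/2)q_U)/4 and q_U = (142 - (1/2)q_F)/5.
Solving the pair: q_F = 47.2911, q_U = 1870/79.
Price P = 235 - (1/2)·70.9620 = 199.5190.
Umbra's profit: 199.5190·(1870/79) - 93·(1870/79) - 2(1870/79)² = 1400.7771.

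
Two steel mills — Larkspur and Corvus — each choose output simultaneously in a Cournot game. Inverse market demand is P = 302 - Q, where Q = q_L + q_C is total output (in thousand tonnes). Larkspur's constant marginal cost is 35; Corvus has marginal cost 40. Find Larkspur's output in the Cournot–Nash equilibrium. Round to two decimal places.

Larkspur's profit: π_L = (302 - Q)q_L - (35q_L). Setting ∂π_L/∂q_L = 0: 267 - 2q_L - (q_C) = 0.
Corvus's profit: π_C = (302 - Q)q_C - (40q_C). Setting ∂π_C/∂q_C = 0: 262 - 2q_C - (q_L) = 0.
So q_L = (267 - q_C)/2 and q_C = (262 - q_L)/2.
Substituting one into the other gives q_L = 272/3 and q_C = 257/3.

90.67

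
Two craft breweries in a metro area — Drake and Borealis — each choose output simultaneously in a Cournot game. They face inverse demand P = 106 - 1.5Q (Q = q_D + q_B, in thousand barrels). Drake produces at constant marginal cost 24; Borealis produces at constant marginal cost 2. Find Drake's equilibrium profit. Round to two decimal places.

Drake's profit: π_D = (106 - 1.5Q)q_D - (24q_D). Setting ∂π_D/∂q_D = 0: 82 - 3q_D - (3/2)(q_B) = 0.
Borealis's first-order condition: 104 - 3q_B - (3/2)(q_D) = 0.
Rearranging gives the reaction functions q_D = (82 - (3/2)q_B)/3 and q_B = (104 - (3/2)q_D)/3.
Substituting one into the other gives q_D = 40/3 and q_B = 28.
Price P = 106 - (3/2)·(124/3) = 44.
Drake's profit: (44 - 24)·(40/3) = 800/3.

266.67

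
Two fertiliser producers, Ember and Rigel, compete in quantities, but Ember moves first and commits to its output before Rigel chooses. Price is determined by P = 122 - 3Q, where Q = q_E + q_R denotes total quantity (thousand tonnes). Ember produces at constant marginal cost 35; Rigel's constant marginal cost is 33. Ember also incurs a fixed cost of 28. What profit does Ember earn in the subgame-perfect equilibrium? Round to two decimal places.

273.04

The follower Rigel best-responds to any q_E: π_R = (122 - 3Q)q_R - 33q_R.
Follower FOC: 89 - 3q_E - 6q_R = 0, so q_R(q_E) = (89 - 3q_E)/6.
Ember substitutes q_R(q_E) into its own profit: π_E = q_E(122 - 3q_E - (89 - 3q_E)/2) - 35q_E = (155/2 - (3/2)q_E)q_E - 35q_E.
The leader's first-order condition 85/2 - 3q_E = 0 yields q_E = 85/6.
Then q_R = (89 - 3·(85/6))/6 = 31/4.
Price P = 122 - 3·(263/12) = 225/4.
Ember's profit: (225/4 - 35)·(85/6) - 28 = 273.0417.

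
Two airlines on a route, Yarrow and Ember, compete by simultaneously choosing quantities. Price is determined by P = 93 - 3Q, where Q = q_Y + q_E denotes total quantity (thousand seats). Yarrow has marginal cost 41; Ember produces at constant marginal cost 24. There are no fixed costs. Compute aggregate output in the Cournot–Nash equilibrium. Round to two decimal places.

13.44

Yarrow's profit: π_Y = (93 - 3Q)q_Y - (41q_Y). Setting ∂π_Y/∂q_Y = 0: 52 - 6q_Y - 3(q_E) = 0.
Ember's first-order condition: 69 - 6q_E - 3(q_Y) = 0.
Best responses: q_Y = (52 - 3q_E)/6, q_E = (69 - 3q_Y)/6.
Solving the pair: q_Y = 35/9, q_E = 86/9.
Total output Q = 35/9 + 86/9 = 121/9.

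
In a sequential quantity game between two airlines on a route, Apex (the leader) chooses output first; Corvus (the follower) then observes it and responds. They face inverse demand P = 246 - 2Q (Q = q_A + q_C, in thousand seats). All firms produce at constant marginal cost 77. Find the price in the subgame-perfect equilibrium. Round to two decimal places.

119.25

The follower Corvus best-responds to any q_A: π_C = (246 - 2Q)q_C - 77q_C.
Follower FOC: 169 - 2q_A - 4q_C = 0, so q_C(q_A) = (169 - 2q_A)/4.
The leader anticipates this reaction. Substituting into P = 246 - 2Q gives P = 323/2 - q_A, so π_A = (323/2 - q_A)q_A - 77q_A.
The leader's first-order condition 169/2 - 2q_A = 0 yields q_A = 169/4.
Then q_C = (169 - 2·(169/4))/4 = 169/8.
Total output Q = 507/8, so price P = 246 - 2·(507/8) = 477/4.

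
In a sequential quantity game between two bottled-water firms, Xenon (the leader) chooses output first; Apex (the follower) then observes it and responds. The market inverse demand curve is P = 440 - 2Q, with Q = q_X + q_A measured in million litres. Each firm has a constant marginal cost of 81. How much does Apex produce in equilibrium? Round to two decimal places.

Solve by backward induction. Given q_X, the follower Apex maximises π_A = (440 - 2q_X - 2q_A)q_A - 81q_A.
Setting the follower's marginal profit to zero, 359 - 2q_X - 4q_A = 0, i.e. q_A = (359 - 2q_X)/4.
The leader anticipates this reaction. Substituting into P = 440 - 2Q gives P = 521/2 - q_X, so π_X = (521/2 - q_X)q_X - 81q_X.
Leader FOC: 359/2 - 2q_X = 0, so q_X = 359/4.
Then q_A = (359 - 2·(359/4))/4 = 359/8.

44.88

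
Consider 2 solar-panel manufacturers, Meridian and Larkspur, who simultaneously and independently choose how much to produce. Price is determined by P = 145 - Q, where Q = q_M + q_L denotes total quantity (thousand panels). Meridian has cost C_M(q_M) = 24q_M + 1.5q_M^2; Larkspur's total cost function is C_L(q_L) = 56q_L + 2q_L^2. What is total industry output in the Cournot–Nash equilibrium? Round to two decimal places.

Meridian's profit: π_M = (145 - Q)q_M - (24q_M + (3/2)q_M²). Setting ∂π_M/∂q_M = 0: 121 - 5q_M - (q_L) = 0.
Larkspur's profit: π_L = (145 - Q)q_L - (56q_L + 2q_L²). Setting ∂π_L/∂q_L = 0: 89 - 6q_L - (q_M) = 0.
Rearranging gives the reaction functions q_M = (121 - q_L)/5 and q_L = (89 - q_M)/6.
Substituting one into the other gives q_M = 637/29 and q_L = 324/29.
Total output Q = 637/29 + 324/29 = 961/29.

33.14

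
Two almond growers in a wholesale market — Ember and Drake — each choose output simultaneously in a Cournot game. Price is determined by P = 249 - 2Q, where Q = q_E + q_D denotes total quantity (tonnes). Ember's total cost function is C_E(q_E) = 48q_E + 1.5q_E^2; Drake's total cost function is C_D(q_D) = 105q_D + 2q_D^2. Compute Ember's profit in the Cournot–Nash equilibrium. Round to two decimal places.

2255.33

Ember's profit: π_E = (249 - 2Q)q_E - (48q_E + (3/2)q_E²). Setting ∂π_E/∂q_E = 0: 201 - 7q_E - 2(q_D) = 0.
Drake's profit: π_D = (249 - 2Q)q_D - (105q_D + 2q_D²). Setting ∂π_D/∂q_D = 0: 144 - 8q_D - 2(q_E) = 0.
So q_E = (201 - 2q_D)/7 and q_D = (144 - 2q_E)/8.
Solving the pair: q_E = 330/13, q_D = 303/26.
Price P = 249 - 2·(963/26) = 174.9231.
Ember's profit: 174.9231·(330/13) - 48·(330/13) - (3/2)(330/13)² = 2255.3254.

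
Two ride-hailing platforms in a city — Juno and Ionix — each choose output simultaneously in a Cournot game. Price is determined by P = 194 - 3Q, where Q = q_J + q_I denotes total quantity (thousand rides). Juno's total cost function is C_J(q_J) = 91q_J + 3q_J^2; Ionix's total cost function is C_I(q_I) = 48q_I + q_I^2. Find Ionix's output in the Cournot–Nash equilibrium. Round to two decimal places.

Juno's profit: π_J = (194 - 3Q)q_J - (91q_J + 3q_J²). Setting ∂π_J/∂q_J = 0: 103 - 12q_J - 3(q_I) = 0.
Ionix's first-order condition: 146 - 8q_I - 3(q_J) = 0.
Best responses: q_J = (103 - 3q_I)/12, q_I = (146 - 3q_J)/8.
Substituting one into the other gives q_J = 386/87 and q_I = 481/29.

16.59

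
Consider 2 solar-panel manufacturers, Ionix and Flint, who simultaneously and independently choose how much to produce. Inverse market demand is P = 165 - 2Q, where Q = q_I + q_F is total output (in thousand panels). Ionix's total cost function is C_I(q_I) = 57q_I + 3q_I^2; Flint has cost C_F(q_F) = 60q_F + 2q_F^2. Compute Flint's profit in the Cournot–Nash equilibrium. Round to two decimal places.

Ionix's profit: π_I = (165 - 2Q)q_I - (57q_I + 3q_I²). Setting ∂π_I/∂q_I = 0: 108 - 10q_I - 2(q_F) = 0.
Flint's first-order condition: 105 - 8q_F - 2(q_I) = 0.
So q_I = (108 - 2q_F)/10 and q_F = (105 - 2q_I)/8.
Substituting one into the other gives q_I = 327/38 and q_F = 417/38.
Price P = 165 - 2·(372/19) = 125.8421.
Flint's profit: 125.8421·(417/38) - 60·(417/38) - 2(417/38)² = 481.6870.

481.69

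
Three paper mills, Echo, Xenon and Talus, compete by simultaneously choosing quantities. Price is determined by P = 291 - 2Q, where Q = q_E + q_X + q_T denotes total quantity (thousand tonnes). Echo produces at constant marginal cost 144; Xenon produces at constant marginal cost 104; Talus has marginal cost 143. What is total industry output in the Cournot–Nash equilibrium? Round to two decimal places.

60.25

Echo's profit: π_E = (291 - 2Q)q_E - (144q_E). Setting ∂π_E/∂q_E = 0: 147 - 4q_E - 2(q_X + q_T) = 0.
Xenon's first-order condition: 187 - 4q_X - 2(q_E + q_T) = 0.
Talus's first-order condition: 148 - 4q_T - 2(q_E + q_X) = 0.
Summing all 3 equations gives 482 − 8Q = 0, hence Q = 241/4.
Back-substituting: q_E = (147 − 241/2)/2 = 53/4, q_X = (187 − 241/2)/2 = 133/4, q_T = (148 − 241/2)/2 = 55/4.
Total output Q = 53/4 + 133/4 + 55/4 = 241/4.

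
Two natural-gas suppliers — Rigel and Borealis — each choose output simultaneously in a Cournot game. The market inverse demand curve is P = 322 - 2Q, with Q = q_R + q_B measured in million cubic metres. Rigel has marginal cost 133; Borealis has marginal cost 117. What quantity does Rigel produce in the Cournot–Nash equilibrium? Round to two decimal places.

Rigel's profit: π_R = (322 - 2Q)q_R - (133q_R). Setting ∂π_R/∂q_R = 0: 189 - 4q_R - 2(q_B) = 0.
Borealis's profit: π_B = (322 - 2Q)q_B - (117q_B). Setting ∂π_B/∂q_B = 0: 205 - 4q_B - 2(q_R) = 0.
Best responses: q_R = (189 - 2q_B)/4, q_B = (205 - 2q_R)/4.
Solving the pair: q_R = 173/6, q_B = 221/6.

28.83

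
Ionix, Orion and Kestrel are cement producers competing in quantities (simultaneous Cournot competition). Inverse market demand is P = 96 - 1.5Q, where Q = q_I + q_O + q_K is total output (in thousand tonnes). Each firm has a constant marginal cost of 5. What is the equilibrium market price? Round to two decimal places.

Each firm earns π_i = (96 - 1.5Q)q_i - 5q_i.
First-order condition (treating rivals' output as given): 91 - 3q_i - (3/2)·Σ_{j≠i} q_j = 0.
With identical firms every q_j equals q_i, so Σ_{j≠i} q_j = 2q_i and 91 = 6q_i, giving q_i = 91/6.
Total output Q = 91/2, so price P = 96 - (3/2)·(91/2) = 111/4.

27.75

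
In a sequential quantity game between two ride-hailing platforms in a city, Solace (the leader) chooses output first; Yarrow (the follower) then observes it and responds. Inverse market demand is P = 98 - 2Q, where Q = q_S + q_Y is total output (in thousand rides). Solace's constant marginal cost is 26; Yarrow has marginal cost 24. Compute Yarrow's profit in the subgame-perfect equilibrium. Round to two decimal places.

190.13

The follower Yarrow best-responds to any q_S: π_Y = (98 - 2Q)q_Y - 24q_Y.
Follower FOC: 74 - 2q_S - 4q_Y = 0, so q_Y(q_S) = (74 - 2q_S)/4.
Solace substitutes q_Y(q_S) into its own profit: π_S = q_S(98 - 2q_S - (74 - 2q_S)/2) - 26q_S = (61 - q_S)q_S - 26q_S.
Leader FOC: 35 - 2q_S = 0, so q_S = 35/2.
Then q_Y = (74 - 2·(35/2))/4 = 39/4.
Price P = 98 - 2·(109/4) = 87/2.
Yarrow's profit: (87/2 - 24)·(39/4) = 1521/8.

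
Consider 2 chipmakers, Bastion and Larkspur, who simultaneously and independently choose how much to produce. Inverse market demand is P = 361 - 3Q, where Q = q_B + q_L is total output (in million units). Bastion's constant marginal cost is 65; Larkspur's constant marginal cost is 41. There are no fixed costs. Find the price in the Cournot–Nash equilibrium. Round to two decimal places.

155.67

Bastion's profit: π_B = (361 - 3Q)q_B - (65q_B). Setting ∂π_B/∂q_B = 0: 296 - 6q_B - 3(q_L) = 0.
Larkspur's profit: π_L = (361 - 3Q)q_L - (41q_L). Setting ∂π_L/∂q_L = 0: 320 - 6q_L - 3(q_B) = 0.
Rearranging gives the reaction functions q_B = (296 - 3q_L)/6 and q_L = (320 - 3q_B)/6.
Solving the pair: q_B = 272/9, q_L = 344/9.
Total output Q = 616/9, so price P = 361 - 3·(616/9) = 467/3.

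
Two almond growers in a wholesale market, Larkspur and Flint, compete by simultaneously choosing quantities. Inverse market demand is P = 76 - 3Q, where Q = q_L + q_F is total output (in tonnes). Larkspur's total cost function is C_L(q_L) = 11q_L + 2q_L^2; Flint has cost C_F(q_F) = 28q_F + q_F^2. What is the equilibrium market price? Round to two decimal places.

Larkspur's profit: π_L = (76 - 3Q)q_L - (11q_L + 2q_L²). Setting ∂π_L/∂q_L = 0: 65 - 10q_L - 3(q_F) = 0.
Flint's first-order condition: 48 - 8q_F - 3(q_L) = 0.
Rearranging gives the reaction functions q_L = (65 - 3q_F)/10 and q_F = (48 - 3q_L)/8.
Solving the pair: q_L = 376/71, q_F = 285/71.
Total output Q = 661/71, so price P = 76 - 3·(661/71) = 48.0704.

48.07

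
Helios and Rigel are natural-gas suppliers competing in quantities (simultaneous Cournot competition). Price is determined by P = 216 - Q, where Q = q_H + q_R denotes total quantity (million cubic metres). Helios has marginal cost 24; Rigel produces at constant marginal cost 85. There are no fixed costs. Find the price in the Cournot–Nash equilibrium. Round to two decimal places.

108.33

Helios's profit: π_H = (216 - Q)q_H - (24q_H). Setting ∂π_H/∂q_H = 0: 192 - 2q_H - (q_R) = 0.
Rigel's first-order condition: 131 - 2q_R - (q_H) = 0.
Best responses: q_H = (192 - q_R)/2, q_R = (131 - q_H)/2.
Solving the pair: q_H = 253/3, q_R = 70/3.
Total output Q = 323/3, so price P = 216 - 323/3 = 325/3.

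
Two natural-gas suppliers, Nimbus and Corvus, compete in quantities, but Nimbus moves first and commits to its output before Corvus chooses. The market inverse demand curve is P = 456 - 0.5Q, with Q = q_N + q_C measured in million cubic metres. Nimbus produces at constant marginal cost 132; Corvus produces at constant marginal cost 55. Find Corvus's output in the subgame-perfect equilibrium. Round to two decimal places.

Solve by backward induction. Given q_N, the follower Corvus maximises π_C = (456 - (1/2)q_N - (1/2)q_C)q_C - 55q_C.
Setting the follower's marginal profit to zero, 401 - (1/2)q_N - q_C = 0, i.e. q_C = (401 - (1/2)q_N).
Nimbus substitutes q_C(q_N) into its own profit: π_N = q_N(456 - (1/2)q_N - (401 - (1/2)q_N)/2) - 132q_N = (511/2 - (1/4)q_N)q_N - 132q_N.
The leader's first-order condition 247/2 - (1/2)q_N = 0 yields q_N = 247.
Then q_C = (401 - (1/2)·247) = 555/2.

277.50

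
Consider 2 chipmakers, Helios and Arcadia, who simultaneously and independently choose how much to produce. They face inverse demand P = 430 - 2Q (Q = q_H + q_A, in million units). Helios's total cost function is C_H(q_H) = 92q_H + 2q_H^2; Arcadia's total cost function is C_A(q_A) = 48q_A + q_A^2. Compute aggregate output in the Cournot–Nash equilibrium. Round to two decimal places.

Helios's profit: π_H = (430 - 2Q)q_H - (92q_H + 2q_H²). Setting ∂π_H/∂q_H = 0: 338 - 8q_H - 2(q_A) = 0.
Arcadia's profit: π_A = (430 - 2Q)q_A - (48q_A + q_A²). Setting ∂π_A/∂q_A = 0: 382 - 6q_A - 2(q_H) = 0.
Rearranging gives the reaction functions q_H = (338 - 2q_A)/8 and q_A = (382 - 2q_H)/6.
Solving the pair: q_H = 316/11, q_A = 595/11.
Total output Q = 316/11 + 595/11 = 911/11.

82.82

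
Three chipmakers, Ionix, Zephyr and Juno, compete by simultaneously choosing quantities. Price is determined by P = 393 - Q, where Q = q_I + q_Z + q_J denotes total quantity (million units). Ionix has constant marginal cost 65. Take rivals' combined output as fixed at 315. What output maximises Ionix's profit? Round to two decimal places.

With rivals' combined output fixed at 315, Ionix's profit is π_I = (393 - 315 - q_I)q_I - (65q_I) = (78 - q_I)q_I - (65q_I).
∂π_I/∂q_I = 13 - 2q_I = 0, so q_I = 13/2.

6.50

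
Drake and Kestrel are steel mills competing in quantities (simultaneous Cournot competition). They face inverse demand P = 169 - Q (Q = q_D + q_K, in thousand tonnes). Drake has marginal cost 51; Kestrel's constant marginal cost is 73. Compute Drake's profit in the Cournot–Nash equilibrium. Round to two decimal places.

Drake's profit: π_D = (169 - Q)q_D - (51q_D). Setting ∂π_D/∂q_D = 0: 118 - 2q_D - (q_K) = 0.
Kestrel's profit: π_K = (169 - Q)q_K - (73q_K). Setting ∂π_K/∂q_K = 0: 96 - 2q_K - (q_D) = 0.
So q_D = (118 - q_K)/2 and q_K = (96 - q_D)/2.
Substituting one into the other gives q_D = 140/3 and q_K = 74/3.
Price P = 169 - 214/3 = 293/3.
Drake's profit: (293/3 - 51)·(140/3) = 2177.7778.

2177.78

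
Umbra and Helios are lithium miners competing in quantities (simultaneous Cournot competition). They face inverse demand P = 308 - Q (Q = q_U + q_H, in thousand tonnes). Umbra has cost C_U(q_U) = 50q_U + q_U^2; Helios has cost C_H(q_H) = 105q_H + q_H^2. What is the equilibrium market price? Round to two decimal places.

215.80

Umbra's profit: π_U = (308 - Q)q_U - (50q_U + q_U²). Setting ∂π_U/∂q_U = 0: 258 - 4q_U - (q_H) = 0.
Helios's profit: π_H = (308 - Q)q_H - (105q_H + q_H²). Setting ∂π_H/∂q_H = 0: 203 - 4q_H - (q_U) = 0.
So q_U = (258 - q_H)/4 and q_H = (203 - q_U)/4.
Substituting one into the other gives q_U = 829/15 and q_H = 554/15.
Total output Q = 461/5, so price P = 308 - 461/5 = 1079/5.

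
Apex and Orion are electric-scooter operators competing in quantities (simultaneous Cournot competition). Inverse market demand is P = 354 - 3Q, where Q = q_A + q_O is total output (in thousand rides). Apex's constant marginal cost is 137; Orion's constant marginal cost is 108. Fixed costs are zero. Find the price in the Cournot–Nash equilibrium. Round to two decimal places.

Apex's profit: π_A = (354 - 3Q)q_A - (137q_A). Setting ∂π_A/∂q_A = 0: 217 - 6q_A - 3(q_O) = 0.
Orion's profit: π_O = (354 - 3Q)q_O - (108q_O). Setting ∂π_O/∂q_O = 0: 246 - 6q_O - 3(q_A) = 0.
So q_A = (217 - 3q_O)/6 and q_O = (246 - 3q_A)/6.
Substituting one into the other gives q_A = 188/9 and q_O = 275/9.
Total output Q = 463/9, so price P = 354 - 3·(463/9) = 599/3.

199.67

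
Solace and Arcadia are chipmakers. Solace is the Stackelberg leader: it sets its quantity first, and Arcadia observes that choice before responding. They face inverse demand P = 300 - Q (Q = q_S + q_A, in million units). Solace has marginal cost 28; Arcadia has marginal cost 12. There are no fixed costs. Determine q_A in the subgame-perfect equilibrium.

The follower Arcadia best-responds to any q_S: π_A = (300 - Q)q_A - 12q_A.
Setting the follower's marginal profit to zero, 288 - q_S - 2q_A = 0, i.e. q_A = (288 - q_S)/2.
Solace substitutes q_A(q_S) into its own profit: π_S = q_S(300 - q_S - (288 - q_S)/2) - 28q_S = (156 - (1/2)q_S)q_S - 28q_S.
Maximising: ∂π_S/∂q_S = 128 - q_S = 0, giving q_S = 128.
Then q_A = (288 - 128)/2 = 80.

80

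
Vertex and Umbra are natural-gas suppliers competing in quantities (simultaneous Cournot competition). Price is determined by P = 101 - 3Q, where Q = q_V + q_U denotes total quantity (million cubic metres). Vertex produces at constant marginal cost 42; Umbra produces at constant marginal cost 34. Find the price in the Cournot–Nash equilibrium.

Vertex's profit: π_V = (101 - 3Q)q_V - (42q_V). Setting ∂π_V/∂q_V = 0: 59 - 6q_V - 3(q_U) = 0.
Umbra's first-order condition: 67 - 6q_U - 3(q_V) = 0.
Best responses: q_V = (59 - 3q_U)/6, q_U = (67 - 3q_V)/6.
Substituting one into the other gives q_V = 17/3 and q_U = 25/3.
Total output Q = 14, so price P = 101 - 3·14 = 59.

59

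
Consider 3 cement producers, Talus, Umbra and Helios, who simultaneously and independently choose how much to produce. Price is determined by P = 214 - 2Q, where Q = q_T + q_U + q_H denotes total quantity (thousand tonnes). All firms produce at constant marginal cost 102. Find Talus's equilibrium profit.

Each firm earns π_i = (214 - 2Q)q_i - 102q_i.
First-order condition (treating rivals' output as given): 112 - 4q_i - 2·Σ_{j≠i} q_j = 0.
With identical firms every q_j equals q_i, so Σ_{j≠i} q_j = 2q_i and 112 = 8q_i, giving q_i = 14.
Price P = 214 - 2·42 = 130.
Talus's profit: (130 - 102)·14 = 392.

392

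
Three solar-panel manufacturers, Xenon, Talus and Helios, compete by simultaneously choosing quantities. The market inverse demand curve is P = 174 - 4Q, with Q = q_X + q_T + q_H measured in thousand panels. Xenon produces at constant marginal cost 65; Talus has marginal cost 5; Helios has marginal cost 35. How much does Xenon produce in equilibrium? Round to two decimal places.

1.19

Xenon's profit: π_X = (174 - 4Q)q_X - (65q_X). Setting ∂π_X/∂q_X = 0: 109 - 8q_X - 4(q_T + q_H) = 0.
Talus's profit: π_T = (174 - 4Q)q_T - (5q_T). Setting ∂π_T/∂q_T = 0: 169 - 8q_T - 4(q_X + q_H) = 0.
Helios's first-order condition: 139 - 8q_H - 4(q_X + q_T) = 0.
Summing all 3 equations gives 417 − 16Q = 0, hence Q = 417/16.
Back-substituting: q_X = (109 − 417/4)/4 = 19/16, q_T = (169 − 417/4)/4 = 259/16, q_H = (139 − 417/4)/4 = 139/16.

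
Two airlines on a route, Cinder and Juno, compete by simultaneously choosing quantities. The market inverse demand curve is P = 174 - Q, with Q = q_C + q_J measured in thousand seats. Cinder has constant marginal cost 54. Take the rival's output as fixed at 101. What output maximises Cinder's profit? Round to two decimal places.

With the rival's output fixed at 101, Cinder's profit is π_C = (174 - 101 - q_C)q_C - (54q_C) = (73 - q_C)q_C - (54q_C).
∂π_C/∂q_C = 19 - 2q_C = 0, so q_C = 19/2.

9.50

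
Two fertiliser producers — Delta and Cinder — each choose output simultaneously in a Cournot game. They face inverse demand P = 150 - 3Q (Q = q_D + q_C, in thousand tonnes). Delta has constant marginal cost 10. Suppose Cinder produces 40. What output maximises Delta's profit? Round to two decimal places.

With the rival's output fixed at 40, Delta's profit is π_D = (150 - 3·40 - 3q_D)q_D - (10q_D) = (30 - 3q_D)q_D - (10q_D).
∂π_D/∂q_D = 20 - 6q_D = 0, so q_D = 10/3.

3.33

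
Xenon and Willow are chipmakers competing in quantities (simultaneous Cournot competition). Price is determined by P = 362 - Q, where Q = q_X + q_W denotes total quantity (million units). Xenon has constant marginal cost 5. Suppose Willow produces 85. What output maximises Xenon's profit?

With the rival's output fixed at 85, Xenon's profit is π_X = (362 - 85 - q_X)q_X - (5q_X) = (277 - q_X)q_X - (5q_X).
∂π_X/∂q_X = 272 - 2q_X = 0, so q_X = 136.

136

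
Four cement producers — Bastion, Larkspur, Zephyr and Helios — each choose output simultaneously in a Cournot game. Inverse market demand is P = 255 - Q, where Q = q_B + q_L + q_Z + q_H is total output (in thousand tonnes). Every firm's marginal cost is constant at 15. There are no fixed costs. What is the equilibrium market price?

Each firm earns π_i = (255 - Q)q_i - 15q_i.
First-order condition (treating rivals' output as given): 240 - 2q_i - Σ_{j≠i} q_j = 0.
With identical firms every q_j equals q_i, so Σ_{j≠i} q_j = 3q_i and 240 = 5q_i, giving q_i = 48.
Total output Q = 192, so price P = 255 - 192 = 63.

63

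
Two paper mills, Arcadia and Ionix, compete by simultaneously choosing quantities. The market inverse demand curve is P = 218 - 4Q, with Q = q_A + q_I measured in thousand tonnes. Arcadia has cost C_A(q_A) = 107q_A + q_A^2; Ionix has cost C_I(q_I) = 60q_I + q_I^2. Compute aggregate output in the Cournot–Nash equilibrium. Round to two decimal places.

Arcadia's profit: π_A = (218 - 4Q)q_A - (107q_A + q_A²). Setting ∂π_A/∂q_A = 0: 111 - 10q_A - 4(q_I) = 0.
Ionix's first-order condition: 158 - 10q_I - 4(q_A) = 0.
So q_A = (111 - 4q_I)/10 and q_I = (158 - 4q_A)/10.
Substituting one into the other gives q_A = 239/42 and q_I = 284/21.
Total output Q = 239/42 + 284/21 = 269/14.

19.21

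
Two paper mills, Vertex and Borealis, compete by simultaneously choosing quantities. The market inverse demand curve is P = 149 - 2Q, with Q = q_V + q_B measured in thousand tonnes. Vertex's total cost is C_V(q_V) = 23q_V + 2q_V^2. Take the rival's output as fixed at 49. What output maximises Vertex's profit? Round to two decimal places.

With the rival's output fixed at 49, Vertex's profit is π_V = (149 - 2·49 - 2q_V)q_V - (23q_V + 2q_V²) = (51 - 2q_V)q_V - (23q_V + 2q_V²).
∂π_V/∂q_V = 28 - 8q_V = 0, so q_V = 7/2.

3.50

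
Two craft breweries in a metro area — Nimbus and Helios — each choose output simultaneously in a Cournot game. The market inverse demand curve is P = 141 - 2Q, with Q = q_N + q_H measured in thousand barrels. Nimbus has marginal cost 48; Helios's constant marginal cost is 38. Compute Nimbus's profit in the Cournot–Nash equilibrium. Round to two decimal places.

Nimbus's profit: π_N = (141 - 2Q)q_N - (48q_N). Setting ∂π_N/∂q_N = 0: 93 - 4q_N - 2(q_H) = 0.
Helios's first-order condition: 103 - 4q_H - 2(q_N) = 0.
So q_N = (93 - 2q_H)/4 and q_H = (103 - 2q_N)/4.
Substituting one into the other gives q_N = 83/6 and q_H = 113/6.
Price P = 141 - 2·(98/3) = 227/3.
Nimbus's profit: (227/3 - 48)·(83/6) = 382.7222.

382.72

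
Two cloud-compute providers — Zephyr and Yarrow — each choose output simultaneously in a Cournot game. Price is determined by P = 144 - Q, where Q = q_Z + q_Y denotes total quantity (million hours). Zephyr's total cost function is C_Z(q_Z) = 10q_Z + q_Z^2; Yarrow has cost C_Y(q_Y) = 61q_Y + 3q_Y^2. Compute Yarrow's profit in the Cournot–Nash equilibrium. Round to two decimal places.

163.18

Zephyr's profit: π_Z = (144 - Q)q_Z - (10q_Z + q_Z²). Setting ∂π_Z/∂q_Z = 0: 134 - 4q_Z - (q_Y) = 0.
Yarrow's first-order condition: 83 - 8q_Y - (q_Z) = 0.
So q_Z = (134 - q_Y)/4 and q_Y = (83 - q_Z)/8.
Substituting one into the other gives q_Z = 989/31 and q_Y = 198/31.
Price P = 144 - 1187/31 = 105.7097.
Yarrow's profit: 105.7097·(198/31) - 61·(198/31) - 3(198/31)² = 163.1800.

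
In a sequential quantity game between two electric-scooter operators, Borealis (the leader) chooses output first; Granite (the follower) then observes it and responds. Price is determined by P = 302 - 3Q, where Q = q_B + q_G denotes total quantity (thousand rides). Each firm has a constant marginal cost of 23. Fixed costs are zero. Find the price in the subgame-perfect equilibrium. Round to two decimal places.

Solve by backward induction. Given q_B, the follower Granite maximises π_G = (302 - 3q_B - 3q_G)q_G - 23q_G.
∂π_G/∂q_G = 279 - 3q_B - 6q_G = 0 gives the reaction function q_G = (279 - 3q_B)/6.
Borealis substitutes q_G(q_B) into its own profit: π_B = q_B(302 - 3q_B - (279 - 3q_B)/2) - 23q_B = (325/2 - (3/2)q_B)q_B - 23q_B.
Maximising: ∂π_B/∂q_B = 279/2 - 3q_B = 0, giving q_B = 93/2.
Then q_G = (279 - 3·(93/2))/6 = 93/4.
Total output Q = 279/4, so price P = 302 - 3·(279/4) = 371/4.

92.75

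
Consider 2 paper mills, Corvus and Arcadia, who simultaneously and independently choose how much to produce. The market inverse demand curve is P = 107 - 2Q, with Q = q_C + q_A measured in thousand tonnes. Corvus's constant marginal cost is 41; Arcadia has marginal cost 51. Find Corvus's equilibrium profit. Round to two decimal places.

320.89

Corvus's profit: π_C = (107 - 2Q)q_C - (41q_C). Setting ∂π_C/∂q_C = 0: 66 - 4q_C - 2(q_A) = 0.
Arcadia's first-order condition: 56 - 4q_A - 2(q_C) = 0.
Best responses: q_C = (66 - 2q_A)/4, q_A = (56 - 2q_C)/4.
Substituting one into the other gives q_C = 38/3 and q_A = 23/3.
Price P = 107 - 2·(61/3) = 199/3.
Corvus's profit: (199/3 - 41)·(38/3) = 320.8889.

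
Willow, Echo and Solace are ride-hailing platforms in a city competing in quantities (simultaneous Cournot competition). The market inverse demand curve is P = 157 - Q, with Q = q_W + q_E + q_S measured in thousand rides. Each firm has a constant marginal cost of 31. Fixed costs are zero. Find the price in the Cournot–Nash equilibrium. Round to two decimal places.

62.50

Each firm earns π_i = (157 - Q)q_i - 31q_i.
First-order condition (treating rivals' output as given): 126 - 2q_i - Σ_{j≠i} q_j = 0.
With identical firms every q_j equals q_i, so Σ_{j≠i} q_j = 2q_i and 126 = 4q_i, giving q_i = 63/2.
Total output Q = 189/2, so price P = 157 - 189/2 = 125/2.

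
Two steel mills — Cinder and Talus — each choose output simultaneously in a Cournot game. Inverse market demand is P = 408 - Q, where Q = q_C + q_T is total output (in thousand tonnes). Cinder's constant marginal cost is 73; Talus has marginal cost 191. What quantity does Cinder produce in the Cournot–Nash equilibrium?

151

Cinder's profit: π_C = (408 - Q)q_C - (73q_C). Setting ∂π_C/∂q_C = 0: 335 - 2q_C - (q_T) = 0.
Talus's profit: π_T = (408 - Q)q_T - (191q_T). Setting ∂π_T/∂q_T = 0: 217 - 2q_T - (q_C) = 0.
Rearranging gives the reaction functions q_C = (335 - q_T)/2 and q_T = (217 - q_C)/2.
Solving the pair: q_C = 151, q_T = 33.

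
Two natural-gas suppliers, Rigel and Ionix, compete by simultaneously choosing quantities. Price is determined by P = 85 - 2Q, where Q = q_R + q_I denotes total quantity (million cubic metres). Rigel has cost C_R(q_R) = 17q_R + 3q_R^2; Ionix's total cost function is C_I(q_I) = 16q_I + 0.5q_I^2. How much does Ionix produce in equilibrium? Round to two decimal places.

12.04

Rigel's profit: π_R = (85 - 2Q)q_R - (17q_R + 3q_R²). Setting ∂π_R/∂q_R = 0: 68 - 10q_R - 2(q_I) = 0.
Ionix's first-order condition: 69 - 5q_I - 2(q_R) = 0.
Rearranging gives the reaction functions q_R = (68 - 2q_I)/10 and q_I = (69 - 2q_R)/5.
Solving the pair: q_R = 101/23, q_I = 277/23.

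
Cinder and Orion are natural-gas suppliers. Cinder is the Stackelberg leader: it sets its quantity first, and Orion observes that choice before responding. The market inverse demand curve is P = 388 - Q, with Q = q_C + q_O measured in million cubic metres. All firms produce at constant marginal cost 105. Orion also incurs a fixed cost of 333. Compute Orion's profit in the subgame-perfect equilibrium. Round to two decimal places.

Solve by backward induction. Given q_C, the follower Orion maximises π_O = (388 - q_C - q_O)q_O - 105q_O.
Follower FOC: 283 - q_C - 2q_O = 0, so q_O(q_C) = (283 - q_C)/2.
The leader anticipates this reaction. Substituting into P = 388 - Q gives P = 493/2 - (1/2)q_C, so π_C = (493/2 - (1/2)q_C)q_C - 105q_C.
Leader FOC: 283/2 - q_C = 0, so q_C = 283/2.
Then q_O = (283 - 283/2)/2 = 283/4.
Price P = 388 - 849/4 = 703/4.
Orion's profit: (703/4 - 105)·(283/4) - 333 = 4672.5625.

4672.56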